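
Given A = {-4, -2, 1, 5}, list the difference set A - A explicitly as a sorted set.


A - A = {a - a' : a, a' ∈ A}.
Compute a - a' for each ordered pair (a, a'):
a = -4: -4--4=0, -4--2=-2, -4-1=-5, -4-5=-9
a = -2: -2--4=2, -2--2=0, -2-1=-3, -2-5=-7
a = 1: 1--4=5, 1--2=3, 1-1=0, 1-5=-4
a = 5: 5--4=9, 5--2=7, 5-1=4, 5-5=0
Collecting distinct values (and noting 0 appears from a-a):
A - A = {-9, -7, -5, -4, -3, -2, 0, 2, 3, 4, 5, 7, 9}
|A - A| = 13

A - A = {-9, -7, -5, -4, -3, -2, 0, 2, 3, 4, 5, 7, 9}


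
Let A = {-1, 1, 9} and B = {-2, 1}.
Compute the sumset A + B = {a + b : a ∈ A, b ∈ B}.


A + B = {a + b : a ∈ A, b ∈ B}.
Enumerate all |A|·|B| = 3·2 = 6 pairs (a, b) and collect distinct sums.
a = -1: -1+-2=-3, -1+1=0
a = 1: 1+-2=-1, 1+1=2
a = 9: 9+-2=7, 9+1=10
Collecting distinct sums: A + B = {-3, -1, 0, 2, 7, 10}
|A + B| = 6

A + B = {-3, -1, 0, 2, 7, 10}


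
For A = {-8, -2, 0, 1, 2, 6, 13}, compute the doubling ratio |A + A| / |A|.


|A| = 7.
Compute A + A by enumerating all 49 pairs.
A + A = {-16, -10, -8, -7, -6, -4, -2, -1, 0, 1, 2, 3, 4, 5, 6, 7, 8, 11, 12, 13, 14, 15, 19, 26}, so |A + A| = 24.
K = |A + A| / |A| = 24/7 (already in lowest terms) ≈ 3.4286.
Reference: AP of size 7 gives K = 13/7 ≈ 1.8571; a fully generic set of size 7 gives K ≈ 4.0000.

|A| = 7, |A + A| = 24, K = 24/7.


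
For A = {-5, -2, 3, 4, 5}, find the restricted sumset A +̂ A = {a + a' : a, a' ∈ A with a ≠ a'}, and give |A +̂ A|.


Restricted sumset: A +̂ A = {a + a' : a ∈ A, a' ∈ A, a ≠ a'}.
Equivalently, take A + A and drop any sum 2a that is achievable ONLY as a + a for a ∈ A (i.e. sums representable only with equal summands).
Enumerate pairs (a, a') with a < a' (symmetric, so each unordered pair gives one sum; this covers all a ≠ a'):
  -5 + -2 = -7
  -5 + 3 = -2
  -5 + 4 = -1
  -5 + 5 = 0
  -2 + 3 = 1
  -2 + 4 = 2
  -2 + 5 = 3
  3 + 4 = 7
  3 + 5 = 8
  4 + 5 = 9
Collected distinct sums: {-7, -2, -1, 0, 1, 2, 3, 7, 8, 9}
|A +̂ A| = 10
(Reference bound: |A +̂ A| ≥ 2|A| - 3 for |A| ≥ 2, with |A| = 5 giving ≥ 7.)

|A +̂ A| = 10


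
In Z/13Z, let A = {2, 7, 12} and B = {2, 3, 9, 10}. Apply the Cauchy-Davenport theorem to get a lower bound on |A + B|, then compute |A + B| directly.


Cauchy-Davenport: |A + B| ≥ min(p, |A| + |B| - 1) for A, B nonempty in Z/pZ.
|A| = 3, |B| = 4, p = 13.
CD lower bound = min(13, 3 + 4 - 1) = min(13, 6) = 6.
Compute A + B mod 13 directly:
a = 2: 2+2=4, 2+3=5, 2+9=11, 2+10=12
a = 7: 7+2=9, 7+3=10, 7+9=3, 7+10=4
a = 12: 12+2=1, 12+3=2, 12+9=8, 12+10=9
A + B = {1, 2, 3, 4, 5, 8, 9, 10, 11, 12}, so |A + B| = 10.
Verify: 10 ≥ 6? Yes ✓.

CD lower bound = 6, actual |A + B| = 10.


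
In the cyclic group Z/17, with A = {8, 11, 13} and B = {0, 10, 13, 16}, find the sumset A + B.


Work in Z/17Z: reduce every sum a + b modulo 17.
Enumerate all 12 pairs:
a = 8: 8+0=8, 8+10=1, 8+13=4, 8+16=7
a = 11: 11+0=11, 11+10=4, 11+13=7, 11+16=10
a = 13: 13+0=13, 13+10=6, 13+13=9, 13+16=12
Distinct residues collected: {1, 4, 6, 7, 8, 9, 10, 11, 12, 13}
|A + B| = 10 (out of 17 total residues).

A + B = {1, 4, 6, 7, 8, 9, 10, 11, 12, 13}


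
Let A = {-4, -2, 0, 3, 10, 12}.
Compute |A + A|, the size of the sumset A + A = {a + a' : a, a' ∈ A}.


A + A = {a + a' : a, a' ∈ A}; |A| = 6.
General bounds: 2|A| - 1 ≤ |A + A| ≤ |A|(|A|+1)/2, i.e. 11 ≤ |A + A| ≤ 21.
Lower bound 2|A|-1 is attained iff A is an arithmetic progression.
Enumerate sums a + a' for a ≤ a' (symmetric, so this suffices):
a = -4: -4+-4=-8, -4+-2=-6, -4+0=-4, -4+3=-1, -4+10=6, -4+12=8
a = -2: -2+-2=-4, -2+0=-2, -2+3=1, -2+10=8, -2+12=10
a = 0: 0+0=0, 0+3=3, 0+10=10, 0+12=12
a = 3: 3+3=6, 3+10=13, 3+12=15
a = 10: 10+10=20, 10+12=22
a = 12: 12+12=24
Distinct sums: {-8, -6, -4, -2, -1, 0, 1, 3, 6, 8, 10, 12, 13, 15, 20, 22, 24}
|A + A| = 17

|A + A| = 17


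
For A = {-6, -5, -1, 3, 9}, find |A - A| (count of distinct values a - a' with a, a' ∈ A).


A - A = {a - a' : a, a' ∈ A}; |A| = 5.
Bounds: 2|A|-1 ≤ |A - A| ≤ |A|² - |A| + 1, i.e. 9 ≤ |A - A| ≤ 21.
Note: 0 ∈ A - A always (from a - a). The set is symmetric: if d ∈ A - A then -d ∈ A - A.
Enumerate nonzero differences d = a - a' with a > a' (then include -d):
Positive differences: {1, 4, 5, 6, 8, 9, 10, 14, 15}
Full difference set: {0} ∪ (positive diffs) ∪ (negative diffs).
|A - A| = 1 + 2·9 = 19 (matches direct enumeration: 19).

|A - A| = 19


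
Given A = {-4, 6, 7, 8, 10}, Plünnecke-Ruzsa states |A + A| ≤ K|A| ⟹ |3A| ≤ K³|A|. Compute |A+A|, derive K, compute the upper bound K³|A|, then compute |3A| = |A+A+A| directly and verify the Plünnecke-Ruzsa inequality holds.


|A| = 5.
Step 1: Compute A + A by enumerating all 25 pairs.
A + A = {-8, 2, 3, 4, 6, 12, 13, 14, 15, 16, 17, 18, 20}, so |A + A| = 13.
Step 2: Doubling constant K = |A + A|/|A| = 13/5 = 13/5 ≈ 2.6000.
Step 3: Plünnecke-Ruzsa gives |3A| ≤ K³·|A| = (2.6000)³ · 5 ≈ 87.8800.
Step 4: Compute 3A = A + A + A directly by enumerating all triples (a,b,c) ∈ A³; |3A| = 25.
Step 5: Check 25 ≤ 87.8800? Yes ✓.

K = 13/5, Plünnecke-Ruzsa bound K³|A| ≈ 87.8800, |3A| = 25, inequality holds.


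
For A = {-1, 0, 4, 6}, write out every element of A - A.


A - A = {a - a' : a, a' ∈ A}.
Compute a - a' for each ordered pair (a, a'):
a = -1: -1--1=0, -1-0=-1, -1-4=-5, -1-6=-7
a = 0: 0--1=1, 0-0=0, 0-4=-4, 0-6=-6
a = 4: 4--1=5, 4-0=4, 4-4=0, 4-6=-2
a = 6: 6--1=7, 6-0=6, 6-4=2, 6-6=0
Collecting distinct values (and noting 0 appears from a-a):
A - A = {-7, -6, -5, -4, -2, -1, 0, 1, 2, 4, 5, 6, 7}
|A - A| = 13

A - A = {-7, -6, -5, -4, -2, -1, 0, 1, 2, 4, 5, 6, 7}


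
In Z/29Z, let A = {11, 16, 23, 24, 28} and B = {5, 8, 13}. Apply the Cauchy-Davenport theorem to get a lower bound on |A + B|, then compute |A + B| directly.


Cauchy-Davenport: |A + B| ≥ min(p, |A| + |B| - 1) for A, B nonempty in Z/pZ.
|A| = 5, |B| = 3, p = 29.
CD lower bound = min(29, 5 + 3 - 1) = min(29, 7) = 7.
Compute A + B mod 29 directly:
a = 11: 11+5=16, 11+8=19, 11+13=24
a = 16: 16+5=21, 16+8=24, 16+13=0
a = 23: 23+5=28, 23+8=2, 23+13=7
a = 24: 24+5=0, 24+8=3, 24+13=8
a = 28: 28+5=4, 28+8=7, 28+13=12
A + B = {0, 2, 3, 4, 7, 8, 12, 16, 19, 21, 24, 28}, so |A + B| = 12.
Verify: 12 ≥ 7? Yes ✓.

CD lower bound = 7, actual |A + B| = 12.


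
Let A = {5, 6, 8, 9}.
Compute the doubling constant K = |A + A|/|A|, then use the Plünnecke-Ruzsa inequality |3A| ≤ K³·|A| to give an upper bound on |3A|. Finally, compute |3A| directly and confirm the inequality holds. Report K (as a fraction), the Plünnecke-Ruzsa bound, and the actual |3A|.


|A| = 4.
Step 1: Compute A + A by enumerating all 16 pairs.
A + A = {10, 11, 12, 13, 14, 15, 16, 17, 18}, so |A + A| = 9.
Step 2: Doubling constant K = |A + A|/|A| = 9/4 = 9/4 ≈ 2.2500.
Step 3: Plünnecke-Ruzsa gives |3A| ≤ K³·|A| = (2.2500)³ · 4 ≈ 45.5625.
Step 4: Compute 3A = A + A + A directly by enumerating all triples (a,b,c) ∈ A³; |3A| = 13.
Step 5: Check 13 ≤ 45.5625? Yes ✓.

K = 9/4, Plünnecke-Ruzsa bound K³|A| ≈ 45.5625, |3A| = 13, inequality holds.


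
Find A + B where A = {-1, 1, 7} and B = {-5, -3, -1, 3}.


A + B = {a + b : a ∈ A, b ∈ B}.
Enumerate all |A|·|B| = 3·4 = 12 pairs (a, b) and collect distinct sums.
a = -1: -1+-5=-6, -1+-3=-4, -1+-1=-2, -1+3=2
a = 1: 1+-5=-4, 1+-3=-2, 1+-1=0, 1+3=4
a = 7: 7+-5=2, 7+-3=4, 7+-1=6, 7+3=10
Collecting distinct sums: A + B = {-6, -4, -2, 0, 2, 4, 6, 10}
|A + B| = 8

A + B = {-6, -4, -2, 0, 2, 4, 6, 10}


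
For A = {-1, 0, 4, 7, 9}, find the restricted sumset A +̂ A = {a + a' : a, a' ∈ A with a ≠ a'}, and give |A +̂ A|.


Restricted sumset: A +̂ A = {a + a' : a ∈ A, a' ∈ A, a ≠ a'}.
Equivalently, take A + A and drop any sum 2a that is achievable ONLY as a + a for a ∈ A (i.e. sums representable only with equal summands).
Enumerate pairs (a, a') with a < a' (symmetric, so each unordered pair gives one sum; this covers all a ≠ a'):
  -1 + 0 = -1
  -1 + 4 = 3
  -1 + 7 = 6
  -1 + 9 = 8
  0 + 4 = 4
  0 + 7 = 7
  0 + 9 = 9
  4 + 7 = 11
  4 + 9 = 13
  7 + 9 = 16
Collected distinct sums: {-1, 3, 4, 6, 7, 8, 9, 11, 13, 16}
|A +̂ A| = 10
(Reference bound: |A +̂ A| ≥ 2|A| - 3 for |A| ≥ 2, with |A| = 5 giving ≥ 7.)

|A +̂ A| = 10


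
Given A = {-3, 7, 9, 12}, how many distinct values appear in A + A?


A + A = {a + a' : a, a' ∈ A}; |A| = 4.
General bounds: 2|A| - 1 ≤ |A + A| ≤ |A|(|A|+1)/2, i.e. 7 ≤ |A + A| ≤ 10.
Lower bound 2|A|-1 is attained iff A is an arithmetic progression.
Enumerate sums a + a' for a ≤ a' (symmetric, so this suffices):
a = -3: -3+-3=-6, -3+7=4, -3+9=6, -3+12=9
a = 7: 7+7=14, 7+9=16, 7+12=19
a = 9: 9+9=18, 9+12=21
a = 12: 12+12=24
Distinct sums: {-6, 4, 6, 9, 14, 16, 18, 19, 21, 24}
|A + A| = 10

|A + A| = 10


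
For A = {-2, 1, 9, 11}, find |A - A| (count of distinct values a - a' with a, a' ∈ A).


A - A = {a - a' : a, a' ∈ A}; |A| = 4.
Bounds: 2|A|-1 ≤ |A - A| ≤ |A|² - |A| + 1, i.e. 7 ≤ |A - A| ≤ 13.
Note: 0 ∈ A - A always (from a - a). The set is symmetric: if d ∈ A - A then -d ∈ A - A.
Enumerate nonzero differences d = a - a' with a > a' (then include -d):
Positive differences: {2, 3, 8, 10, 11, 13}
Full difference set: {0} ∪ (positive diffs) ∪ (negative diffs).
|A - A| = 1 + 2·6 = 13 (matches direct enumeration: 13).

|A - A| = 13


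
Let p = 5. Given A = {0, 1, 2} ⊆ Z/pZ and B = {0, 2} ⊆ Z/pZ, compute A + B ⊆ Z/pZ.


Work in Z/5Z: reduce every sum a + b modulo 5.
Enumerate all 6 pairs:
a = 0: 0+0=0, 0+2=2
a = 1: 1+0=1, 1+2=3
a = 2: 2+0=2, 2+2=4
Distinct residues collected: {0, 1, 2, 3, 4}
|A + B| = 5 (out of 5 total residues).

A + B = {0, 1, 2, 3, 4}


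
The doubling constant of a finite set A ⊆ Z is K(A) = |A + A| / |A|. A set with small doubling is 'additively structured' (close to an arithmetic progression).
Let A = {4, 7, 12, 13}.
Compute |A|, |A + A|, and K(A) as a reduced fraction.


|A| = 4.
Compute A + A by enumerating all 16 pairs.
A + A = {8, 11, 14, 16, 17, 19, 20, 24, 25, 26}, so |A + A| = 10.
K = |A + A| / |A| = 10/4 = 5/2 ≈ 2.5000.
Reference: AP of size 4 gives K = 7/4 ≈ 1.7500; a fully generic set of size 4 gives K ≈ 2.5000.

|A| = 4, |A + A| = 10, K = 10/4 = 5/2.


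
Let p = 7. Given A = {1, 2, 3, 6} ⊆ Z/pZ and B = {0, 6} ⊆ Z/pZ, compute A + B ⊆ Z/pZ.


Work in Z/7Z: reduce every sum a + b modulo 7.
Enumerate all 8 pairs:
a = 1: 1+0=1, 1+6=0
a = 2: 2+0=2, 2+6=1
a = 3: 3+0=3, 3+6=2
a = 6: 6+0=6, 6+6=5
Distinct residues collected: {0, 1, 2, 3, 5, 6}
|A + B| = 6 (out of 7 total residues).

A + B = {0, 1, 2, 3, 5, 6}


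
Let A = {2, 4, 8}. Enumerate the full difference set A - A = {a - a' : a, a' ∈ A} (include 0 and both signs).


A - A = {a - a' : a, a' ∈ A}.
Compute a - a' for each ordered pair (a, a'):
a = 2: 2-2=0, 2-4=-2, 2-8=-6
a = 4: 4-2=2, 4-4=0, 4-8=-4
a = 8: 8-2=6, 8-4=4, 8-8=0
Collecting distinct values (and noting 0 appears from a-a):
A - A = {-6, -4, -2, 0, 2, 4, 6}
|A - A| = 7

A - A = {-6, -4, -2, 0, 2, 4, 6}


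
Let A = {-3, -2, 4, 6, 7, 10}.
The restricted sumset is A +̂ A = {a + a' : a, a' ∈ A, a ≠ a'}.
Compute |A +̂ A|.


Restricted sumset: A +̂ A = {a + a' : a ∈ A, a' ∈ A, a ≠ a'}.
Equivalently, take A + A and drop any sum 2a that is achievable ONLY as a + a for a ∈ A (i.e. sums representable only with equal summands).
Enumerate pairs (a, a') with a < a' (symmetric, so each unordered pair gives one sum; this covers all a ≠ a'):
  -3 + -2 = -5
  -3 + 4 = 1
  -3 + 6 = 3
  -3 + 7 = 4
  -3 + 10 = 7
  -2 + 4 = 2
  -2 + 6 = 4
  -2 + 7 = 5
  -2 + 10 = 8
  4 + 6 = 10
  4 + 7 = 11
  4 + 10 = 14
  6 + 7 = 13
  6 + 10 = 16
  7 + 10 = 17
Collected distinct sums: {-5, 1, 2, 3, 4, 5, 7, 8, 10, 11, 13, 14, 16, 17}
|A +̂ A| = 14
(Reference bound: |A +̂ A| ≥ 2|A| - 3 for |A| ≥ 2, with |A| = 6 giving ≥ 9.)

|A +̂ A| = 14


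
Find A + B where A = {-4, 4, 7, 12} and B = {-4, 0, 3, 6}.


A + B = {a + b : a ∈ A, b ∈ B}.
Enumerate all |A|·|B| = 4·4 = 16 pairs (a, b) and collect distinct sums.
a = -4: -4+-4=-8, -4+0=-4, -4+3=-1, -4+6=2
a = 4: 4+-4=0, 4+0=4, 4+3=7, 4+6=10
a = 7: 7+-4=3, 7+0=7, 7+3=10, 7+6=13
a = 12: 12+-4=8, 12+0=12, 12+3=15, 12+6=18
Collecting distinct sums: A + B = {-8, -4, -1, 0, 2, 3, 4, 7, 8, 10, 12, 13, 15, 18}
|A + B| = 14

A + B = {-8, -4, -1, 0, 2, 3, 4, 7, 8, 10, 12, 13, 15, 18}


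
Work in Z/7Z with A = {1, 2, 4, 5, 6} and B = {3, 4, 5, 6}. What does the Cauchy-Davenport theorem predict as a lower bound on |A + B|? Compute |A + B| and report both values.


Cauchy-Davenport: |A + B| ≥ min(p, |A| + |B| - 1) for A, B nonempty in Z/pZ.
|A| = 5, |B| = 4, p = 7.
CD lower bound = min(7, 5 + 4 - 1) = min(7, 8) = 7.
Compute A + B mod 7 directly:
a = 1: 1+3=4, 1+4=5, 1+5=6, 1+6=0
a = 2: 2+3=5, 2+4=6, 2+5=0, 2+6=1
a = 4: 4+3=0, 4+4=1, 4+5=2, 4+6=3
a = 5: 5+3=1, 5+4=2, 5+5=3, 5+6=4
a = 6: 6+3=2, 6+4=3, 6+5=4, 6+6=5
A + B = {0, 1, 2, 3, 4, 5, 6}, so |A + B| = 7.
Verify: 7 ≥ 7? Yes ✓.

CD lower bound = 7, actual |A + B| = 7.


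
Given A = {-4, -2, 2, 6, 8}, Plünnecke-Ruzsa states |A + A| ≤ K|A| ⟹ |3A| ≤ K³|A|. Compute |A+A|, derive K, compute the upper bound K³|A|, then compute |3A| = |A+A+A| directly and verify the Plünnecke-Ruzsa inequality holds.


|A| = 5.
Step 1: Compute A + A by enumerating all 25 pairs.
A + A = {-8, -6, -4, -2, 0, 2, 4, 6, 8, 10, 12, 14, 16}, so |A + A| = 13.
Step 2: Doubling constant K = |A + A|/|A| = 13/5 = 13/5 ≈ 2.6000.
Step 3: Plünnecke-Ruzsa gives |3A| ≤ K³·|A| = (2.6000)³ · 5 ≈ 87.8800.
Step 4: Compute 3A = A + A + A directly by enumerating all triples (a,b,c) ∈ A³; |3A| = 19.
Step 5: Check 19 ≤ 87.8800? Yes ✓.

K = 13/5, Plünnecke-Ruzsa bound K³|A| ≈ 87.8800, |3A| = 19, inequality holds.


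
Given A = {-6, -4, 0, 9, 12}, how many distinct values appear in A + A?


A + A = {a + a' : a, a' ∈ A}; |A| = 5.
General bounds: 2|A| - 1 ≤ |A + A| ≤ |A|(|A|+1)/2, i.e. 9 ≤ |A + A| ≤ 15.
Lower bound 2|A|-1 is attained iff A is an arithmetic progression.
Enumerate sums a + a' for a ≤ a' (symmetric, so this suffices):
a = -6: -6+-6=-12, -6+-4=-10, -6+0=-6, -6+9=3, -6+12=6
a = -4: -4+-4=-8, -4+0=-4, -4+9=5, -4+12=8
a = 0: 0+0=0, 0+9=9, 0+12=12
a = 9: 9+9=18, 9+12=21
a = 12: 12+12=24
Distinct sums: {-12, -10, -8, -6, -4, 0, 3, 5, 6, 8, 9, 12, 18, 21, 24}
|A + A| = 15

|A + A| = 15


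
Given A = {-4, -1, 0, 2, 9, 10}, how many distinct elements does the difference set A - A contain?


A - A = {a - a' : a, a' ∈ A}; |A| = 6.
Bounds: 2|A|-1 ≤ |A - A| ≤ |A|² - |A| + 1, i.e. 11 ≤ |A - A| ≤ 31.
Note: 0 ∈ A - A always (from a - a). The set is symmetric: if d ∈ A - A then -d ∈ A - A.
Enumerate nonzero differences d = a - a' with a > a' (then include -d):
Positive differences: {1, 2, 3, 4, 6, 7, 8, 9, 10, 11, 13, 14}
Full difference set: {0} ∪ (positive diffs) ∪ (negative diffs).
|A - A| = 1 + 2·12 = 25 (matches direct enumeration: 25).

|A - A| = 25


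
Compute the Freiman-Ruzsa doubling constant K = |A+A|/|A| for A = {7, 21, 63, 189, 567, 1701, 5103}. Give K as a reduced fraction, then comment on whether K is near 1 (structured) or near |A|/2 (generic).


|A| = 7.
Compute A + A by enumerating all 49 pairs.
A + A = {14, 28, 42, 70, 84, 126, 196, 210, 252, 378, 574, 588, 630, 756, 1134, 1708, 1722, 1764, 1890, 2268, 3402, 5110, 5124, 5166, 5292, 5670, 6804, 10206}, so |A + A| = 28.
K = |A + A| / |A| = 28/7 = 4/1 ≈ 4.0000.
Reference: AP of size 7 gives K = 13/7 ≈ 1.8571; a fully generic set of size 7 gives K ≈ 4.0000.

|A| = 7, |A + A| = 28, K = 28/7 = 4/1.


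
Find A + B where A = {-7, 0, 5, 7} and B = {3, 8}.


A + B = {a + b : a ∈ A, b ∈ B}.
Enumerate all |A|·|B| = 4·2 = 8 pairs (a, b) and collect distinct sums.
a = -7: -7+3=-4, -7+8=1
a = 0: 0+3=3, 0+8=8
a = 5: 5+3=8, 5+8=13
a = 7: 7+3=10, 7+8=15
Collecting distinct sums: A + B = {-4, 1, 3, 8, 10, 13, 15}
|A + B| = 7

A + B = {-4, 1, 3, 8, 10, 13, 15}


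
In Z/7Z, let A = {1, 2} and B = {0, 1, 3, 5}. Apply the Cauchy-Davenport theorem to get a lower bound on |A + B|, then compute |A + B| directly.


Cauchy-Davenport: |A + B| ≥ min(p, |A| + |B| - 1) for A, B nonempty in Z/pZ.
|A| = 2, |B| = 4, p = 7.
CD lower bound = min(7, 2 + 4 - 1) = min(7, 5) = 5.
Compute A + B mod 7 directly:
a = 1: 1+0=1, 1+1=2, 1+3=4, 1+5=6
a = 2: 2+0=2, 2+1=3, 2+3=5, 2+5=0
A + B = {0, 1, 2, 3, 4, 5, 6}, so |A + B| = 7.
Verify: 7 ≥ 5? Yes ✓.

CD lower bound = 5, actual |A + B| = 7.


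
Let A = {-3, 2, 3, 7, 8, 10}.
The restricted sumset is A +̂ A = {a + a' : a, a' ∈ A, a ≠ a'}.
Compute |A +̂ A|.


Restricted sumset: A +̂ A = {a + a' : a ∈ A, a' ∈ A, a ≠ a'}.
Equivalently, take A + A and drop any sum 2a that is achievable ONLY as a + a for a ∈ A (i.e. sums representable only with equal summands).
Enumerate pairs (a, a') with a < a' (symmetric, so each unordered pair gives one sum; this covers all a ≠ a'):
  -3 + 2 = -1
  -3 + 3 = 0
  -3 + 7 = 4
  -3 + 8 = 5
  -3 + 10 = 7
  2 + 3 = 5
  2 + 7 = 9
  2 + 8 = 10
  2 + 10 = 12
  3 + 7 = 10
  3 + 8 = 11
  3 + 10 = 13
  7 + 8 = 15
  7 + 10 = 17
  8 + 10 = 18
Collected distinct sums: {-1, 0, 4, 5, 7, 9, 10, 11, 12, 13, 15, 17, 18}
|A +̂ A| = 13
(Reference bound: |A +̂ A| ≥ 2|A| - 3 for |A| ≥ 2, with |A| = 6 giving ≥ 9.)

|A +̂ A| = 13


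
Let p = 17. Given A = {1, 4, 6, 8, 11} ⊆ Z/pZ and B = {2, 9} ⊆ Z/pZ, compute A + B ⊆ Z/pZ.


Work in Z/17Z: reduce every sum a + b modulo 17.
Enumerate all 10 pairs:
a = 1: 1+2=3, 1+9=10
a = 4: 4+2=6, 4+9=13
a = 6: 6+2=8, 6+9=15
a = 8: 8+2=10, 8+9=0
a = 11: 11+2=13, 11+9=3
Distinct residues collected: {0, 3, 6, 8, 10, 13, 15}
|A + B| = 7 (out of 17 total residues).

A + B = {0, 3, 6, 8, 10, 13, 15}


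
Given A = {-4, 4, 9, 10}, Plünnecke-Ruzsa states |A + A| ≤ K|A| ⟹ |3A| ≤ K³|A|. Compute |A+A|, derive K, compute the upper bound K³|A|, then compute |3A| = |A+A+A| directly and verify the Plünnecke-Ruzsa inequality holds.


|A| = 4.
Step 1: Compute A + A by enumerating all 16 pairs.
A + A = {-8, 0, 5, 6, 8, 13, 14, 18, 19, 20}, so |A + A| = 10.
Step 2: Doubling constant K = |A + A|/|A| = 10/4 = 10/4 ≈ 2.5000.
Step 3: Plünnecke-Ruzsa gives |3A| ≤ K³·|A| = (2.5000)³ · 4 ≈ 62.5000.
Step 4: Compute 3A = A + A + A directly by enumerating all triples (a,b,c) ∈ A³; |3A| = 20.
Step 5: Check 20 ≤ 62.5000? Yes ✓.

K = 10/4, Plünnecke-Ruzsa bound K³|A| ≈ 62.5000, |3A| = 20, inequality holds.


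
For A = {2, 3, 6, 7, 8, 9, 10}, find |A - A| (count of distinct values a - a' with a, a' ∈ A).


A - A = {a - a' : a, a' ∈ A}; |A| = 7.
Bounds: 2|A|-1 ≤ |A - A| ≤ |A|² - |A| + 1, i.e. 13 ≤ |A - A| ≤ 43.
Note: 0 ∈ A - A always (from a - a). The set is symmetric: if d ∈ A - A then -d ∈ A - A.
Enumerate nonzero differences d = a - a' with a > a' (then include -d):
Positive differences: {1, 2, 3, 4, 5, 6, 7, 8}
Full difference set: {0} ∪ (positive diffs) ∪ (negative diffs).
|A - A| = 1 + 2·8 = 17 (matches direct enumeration: 17).

|A - A| = 17


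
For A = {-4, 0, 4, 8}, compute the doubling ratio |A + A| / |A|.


|A| = 4.
Compute A + A by enumerating all 16 pairs.
A + A = {-8, -4, 0, 4, 8, 12, 16}, so |A + A| = 7.
K = |A + A| / |A| = 7/4 (already in lowest terms) ≈ 1.7500.
Reference: AP of size 4 gives K = 7/4 ≈ 1.7500; a fully generic set of size 4 gives K ≈ 2.5000.

|A| = 4, |A + A| = 7, K = 7/4.


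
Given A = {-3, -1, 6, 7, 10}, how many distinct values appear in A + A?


A + A = {a + a' : a, a' ∈ A}; |A| = 5.
General bounds: 2|A| - 1 ≤ |A + A| ≤ |A|(|A|+1)/2, i.e. 9 ≤ |A + A| ≤ 15.
Lower bound 2|A|-1 is attained iff A is an arithmetic progression.
Enumerate sums a + a' for a ≤ a' (symmetric, so this suffices):
a = -3: -3+-3=-6, -3+-1=-4, -3+6=3, -3+7=4, -3+10=7
a = -1: -1+-1=-2, -1+6=5, -1+7=6, -1+10=9
a = 6: 6+6=12, 6+7=13, 6+10=16
a = 7: 7+7=14, 7+10=17
a = 10: 10+10=20
Distinct sums: {-6, -4, -2, 3, 4, 5, 6, 7, 9, 12, 13, 14, 16, 17, 20}
|A + A| = 15

|A + A| = 15


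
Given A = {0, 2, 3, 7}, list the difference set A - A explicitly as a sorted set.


A - A = {a - a' : a, a' ∈ A}.
Compute a - a' for each ordered pair (a, a'):
a = 0: 0-0=0, 0-2=-2, 0-3=-3, 0-7=-7
a = 2: 2-0=2, 2-2=0, 2-3=-1, 2-7=-5
a = 3: 3-0=3, 3-2=1, 3-3=0, 3-7=-4
a = 7: 7-0=7, 7-2=5, 7-3=4, 7-7=0
Collecting distinct values (and noting 0 appears from a-a):
A - A = {-7, -5, -4, -3, -2, -1, 0, 1, 2, 3, 4, 5, 7}
|A - A| = 13

A - A = {-7, -5, -4, -3, -2, -1, 0, 1, 2, 3, 4, 5, 7}


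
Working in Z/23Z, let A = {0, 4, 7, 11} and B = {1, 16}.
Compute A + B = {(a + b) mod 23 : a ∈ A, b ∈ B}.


Work in Z/23Z: reduce every sum a + b modulo 23.
Enumerate all 8 pairs:
a = 0: 0+1=1, 0+16=16
a = 4: 4+1=5, 4+16=20
a = 7: 7+1=8, 7+16=0
a = 11: 11+1=12, 11+16=4
Distinct residues collected: {0, 1, 4, 5, 8, 12, 16, 20}
|A + B| = 8 (out of 23 total residues).

A + B = {0, 1, 4, 5, 8, 12, 16, 20}


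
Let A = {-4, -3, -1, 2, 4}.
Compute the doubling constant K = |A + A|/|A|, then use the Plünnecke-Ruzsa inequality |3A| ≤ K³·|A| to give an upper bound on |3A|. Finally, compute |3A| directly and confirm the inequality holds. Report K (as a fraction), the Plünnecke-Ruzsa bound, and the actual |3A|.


|A| = 5.
Step 1: Compute A + A by enumerating all 25 pairs.
A + A = {-8, -7, -6, -5, -4, -2, -1, 0, 1, 3, 4, 6, 8}, so |A + A| = 13.
Step 2: Doubling constant K = |A + A|/|A| = 13/5 = 13/5 ≈ 2.6000.
Step 3: Plünnecke-Ruzsa gives |3A| ≤ K³·|A| = (2.6000)³ · 5 ≈ 87.8800.
Step 4: Compute 3A = A + A + A directly by enumerating all triples (a,b,c) ∈ A³; |3A| = 23.
Step 5: Check 23 ≤ 87.8800? Yes ✓.

K = 13/5, Plünnecke-Ruzsa bound K³|A| ≈ 87.8800, |3A| = 23, inequality holds.


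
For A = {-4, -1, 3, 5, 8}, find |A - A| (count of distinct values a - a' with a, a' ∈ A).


A - A = {a - a' : a, a' ∈ A}; |A| = 5.
Bounds: 2|A|-1 ≤ |A - A| ≤ |A|² - |A| + 1, i.e. 9 ≤ |A - A| ≤ 21.
Note: 0 ∈ A - A always (from a - a). The set is symmetric: if d ∈ A - A then -d ∈ A - A.
Enumerate nonzero differences d = a - a' with a > a' (then include -d):
Positive differences: {2, 3, 4, 5, 6, 7, 9, 12}
Full difference set: {0} ∪ (positive diffs) ∪ (negative diffs).
|A - A| = 1 + 2·8 = 17 (matches direct enumeration: 17).

|A - A| = 17


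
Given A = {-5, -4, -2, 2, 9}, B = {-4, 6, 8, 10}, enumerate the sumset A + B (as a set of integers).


A + B = {a + b : a ∈ A, b ∈ B}.
Enumerate all |A|·|B| = 5·4 = 20 pairs (a, b) and collect distinct sums.
a = -5: -5+-4=-9, -5+6=1, -5+8=3, -5+10=5
a = -4: -4+-4=-8, -4+6=2, -4+8=4, -4+10=6
a = -2: -2+-4=-6, -2+6=4, -2+8=6, -2+10=8
a = 2: 2+-4=-2, 2+6=8, 2+8=10, 2+10=12
a = 9: 9+-4=5, 9+6=15, 9+8=17, 9+10=19
Collecting distinct sums: A + B = {-9, -8, -6, -2, 1, 2, 3, 4, 5, 6, 8, 10, 12, 15, 17, 19}
|A + B| = 16

A + B = {-9, -8, -6, -2, 1, 2, 3, 4, 5, 6, 8, 10, 12, 15, 17, 19}


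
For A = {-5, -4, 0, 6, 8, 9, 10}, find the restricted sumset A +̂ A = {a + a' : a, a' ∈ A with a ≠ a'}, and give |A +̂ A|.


Restricted sumset: A +̂ A = {a + a' : a ∈ A, a' ∈ A, a ≠ a'}.
Equivalently, take A + A and drop any sum 2a that is achievable ONLY as a + a for a ∈ A (i.e. sums representable only with equal summands).
Enumerate pairs (a, a') with a < a' (symmetric, so each unordered pair gives one sum; this covers all a ≠ a'):
  -5 + -4 = -9
  -5 + 0 = -5
  -5 + 6 = 1
  -5 + 8 = 3
  -5 + 9 = 4
  -5 + 10 = 5
  -4 + 0 = -4
  -4 + 6 = 2
  -4 + 8 = 4
  -4 + 9 = 5
  -4 + 10 = 6
  0 + 6 = 6
  0 + 8 = 8
  0 + 9 = 9
  0 + 10 = 10
  6 + 8 = 14
  6 + 9 = 15
  6 + 10 = 16
  8 + 9 = 17
  8 + 10 = 18
  9 + 10 = 19
Collected distinct sums: {-9, -5, -4, 1, 2, 3, 4, 5, 6, 8, 9, 10, 14, 15, 16, 17, 18, 19}
|A +̂ A| = 18
(Reference bound: |A +̂ A| ≥ 2|A| - 3 for |A| ≥ 2, with |A| = 7 giving ≥ 11.)

|A +̂ A| = 18


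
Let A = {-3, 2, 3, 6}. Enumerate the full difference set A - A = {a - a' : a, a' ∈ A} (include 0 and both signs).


A - A = {a - a' : a, a' ∈ A}.
Compute a - a' for each ordered pair (a, a'):
a = -3: -3--3=0, -3-2=-5, -3-3=-6, -3-6=-9
a = 2: 2--3=5, 2-2=0, 2-3=-1, 2-6=-4
a = 3: 3--3=6, 3-2=1, 3-3=0, 3-6=-3
a = 6: 6--3=9, 6-2=4, 6-3=3, 6-6=0
Collecting distinct values (and noting 0 appears from a-a):
A - A = {-9, -6, -5, -4, -3, -1, 0, 1, 3, 4, 5, 6, 9}
|A - A| = 13

A - A = {-9, -6, -5, -4, -3, -1, 0, 1, 3, 4, 5, 6, 9}


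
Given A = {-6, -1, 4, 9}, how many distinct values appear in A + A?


A + A = {a + a' : a, a' ∈ A}; |A| = 4.
General bounds: 2|A| - 1 ≤ |A + A| ≤ |A|(|A|+1)/2, i.e. 7 ≤ |A + A| ≤ 10.
Lower bound 2|A|-1 is attained iff A is an arithmetic progression.
Enumerate sums a + a' for a ≤ a' (symmetric, so this suffices):
a = -6: -6+-6=-12, -6+-1=-7, -6+4=-2, -6+9=3
a = -1: -1+-1=-2, -1+4=3, -1+9=8
a = 4: 4+4=8, 4+9=13
a = 9: 9+9=18
Distinct sums: {-12, -7, -2, 3, 8, 13, 18}
|A + A| = 7

|A + A| = 7


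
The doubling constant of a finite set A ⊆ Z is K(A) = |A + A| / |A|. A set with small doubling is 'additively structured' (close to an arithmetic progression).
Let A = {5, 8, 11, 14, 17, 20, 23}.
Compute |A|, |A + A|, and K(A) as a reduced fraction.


|A| = 7.
Compute A + A by enumerating all 49 pairs.
A + A = {10, 13, 16, 19, 22, 25, 28, 31, 34, 37, 40, 43, 46}, so |A + A| = 13.
K = |A + A| / |A| = 13/7 (already in lowest terms) ≈ 1.8571.
Reference: AP of size 7 gives K = 13/7 ≈ 1.8571; a fully generic set of size 7 gives K ≈ 4.0000.

|A| = 7, |A + A| = 13, K = 13/7.


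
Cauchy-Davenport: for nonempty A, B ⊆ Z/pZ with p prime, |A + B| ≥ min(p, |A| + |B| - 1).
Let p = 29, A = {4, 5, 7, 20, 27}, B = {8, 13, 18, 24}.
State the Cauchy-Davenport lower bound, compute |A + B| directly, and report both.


Cauchy-Davenport: |A + B| ≥ min(p, |A| + |B| - 1) for A, B nonempty in Z/pZ.
|A| = 5, |B| = 4, p = 29.
CD lower bound = min(29, 5 + 4 - 1) = min(29, 8) = 8.
Compute A + B mod 29 directly:
a = 4: 4+8=12, 4+13=17, 4+18=22, 4+24=28
a = 5: 5+8=13, 5+13=18, 5+18=23, 5+24=0
a = 7: 7+8=15, 7+13=20, 7+18=25, 7+24=2
a = 20: 20+8=28, 20+13=4, 20+18=9, 20+24=15
a = 27: 27+8=6, 27+13=11, 27+18=16, 27+24=22
A + B = {0, 2, 4, 6, 9, 11, 12, 13, 15, 16, 17, 18, 20, 22, 23, 25, 28}, so |A + B| = 17.
Verify: 17 ≥ 8? Yes ✓.

CD lower bound = 8, actual |A + B| = 17.


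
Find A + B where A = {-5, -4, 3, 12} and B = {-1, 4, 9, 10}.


A + B = {a + b : a ∈ A, b ∈ B}.
Enumerate all |A|·|B| = 4·4 = 16 pairs (a, b) and collect distinct sums.
a = -5: -5+-1=-6, -5+4=-1, -5+9=4, -5+10=5
a = -4: -4+-1=-5, -4+4=0, -4+9=5, -4+10=6
a = 3: 3+-1=2, 3+4=7, 3+9=12, 3+10=13
a = 12: 12+-1=11, 12+4=16, 12+9=21, 12+10=22
Collecting distinct sums: A + B = {-6, -5, -1, 0, 2, 4, 5, 6, 7, 11, 12, 13, 16, 21, 22}
|A + B| = 15

A + B = {-6, -5, -1, 0, 2, 4, 5, 6, 7, 11, 12, 13, 16, 21, 22}


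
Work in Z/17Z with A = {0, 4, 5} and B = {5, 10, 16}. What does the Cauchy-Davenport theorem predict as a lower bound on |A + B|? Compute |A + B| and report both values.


Cauchy-Davenport: |A + B| ≥ min(p, |A| + |B| - 1) for A, B nonempty in Z/pZ.
|A| = 3, |B| = 3, p = 17.
CD lower bound = min(17, 3 + 3 - 1) = min(17, 5) = 5.
Compute A + B mod 17 directly:
a = 0: 0+5=5, 0+10=10, 0+16=16
a = 4: 4+5=9, 4+10=14, 4+16=3
a = 5: 5+5=10, 5+10=15, 5+16=4
A + B = {3, 4, 5, 9, 10, 14, 15, 16}, so |A + B| = 8.
Verify: 8 ≥ 5? Yes ✓.

CD lower bound = 5, actual |A + B| = 8.


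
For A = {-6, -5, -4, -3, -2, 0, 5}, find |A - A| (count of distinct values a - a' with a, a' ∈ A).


A - A = {a - a' : a, a' ∈ A}; |A| = 7.
Bounds: 2|A|-1 ≤ |A - A| ≤ |A|² - |A| + 1, i.e. 13 ≤ |A - A| ≤ 43.
Note: 0 ∈ A - A always (from a - a). The set is symmetric: if d ∈ A - A then -d ∈ A - A.
Enumerate nonzero differences d = a - a' with a > a' (then include -d):
Positive differences: {1, 2, 3, 4, 5, 6, 7, 8, 9, 10, 11}
Full difference set: {0} ∪ (positive diffs) ∪ (negative diffs).
|A - A| = 1 + 2·11 = 23 (matches direct enumeration: 23).

|A - A| = 23


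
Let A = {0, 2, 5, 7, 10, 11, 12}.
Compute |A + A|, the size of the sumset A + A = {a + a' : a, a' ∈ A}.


A + A = {a + a' : a, a' ∈ A}; |A| = 7.
General bounds: 2|A| - 1 ≤ |A + A| ≤ |A|(|A|+1)/2, i.e. 13 ≤ |A + A| ≤ 28.
Lower bound 2|A|-1 is attained iff A is an arithmetic progression.
Enumerate sums a + a' for a ≤ a' (symmetric, so this suffices):
a = 0: 0+0=0, 0+2=2, 0+5=5, 0+7=7, 0+10=10, 0+11=11, 0+12=12
a = 2: 2+2=4, 2+5=7, 2+7=9, 2+10=12, 2+11=13, 2+12=14
a = 5: 5+5=10, 5+7=12, 5+10=15, 5+11=16, 5+12=17
a = 7: 7+7=14, 7+10=17, 7+11=18, 7+12=19
a = 10: 10+10=20, 10+11=21, 10+12=22
a = 11: 11+11=22, 11+12=23
a = 12: 12+12=24
Distinct sums: {0, 2, 4, 5, 7, 9, 10, 11, 12, 13, 14, 15, 16, 17, 18, 19, 20, 21, 22, 23, 24}
|A + A| = 21

|A + A| = 21


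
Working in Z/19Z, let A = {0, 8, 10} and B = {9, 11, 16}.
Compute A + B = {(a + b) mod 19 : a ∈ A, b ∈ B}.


Work in Z/19Z: reduce every sum a + b modulo 19.
Enumerate all 9 pairs:
a = 0: 0+9=9, 0+11=11, 0+16=16
a = 8: 8+9=17, 8+11=0, 8+16=5
a = 10: 10+9=0, 10+11=2, 10+16=7
Distinct residues collected: {0, 2, 5, 7, 9, 11, 16, 17}
|A + B| = 8 (out of 19 total residues).

A + B = {0, 2, 5, 7, 9, 11, 16, 17}


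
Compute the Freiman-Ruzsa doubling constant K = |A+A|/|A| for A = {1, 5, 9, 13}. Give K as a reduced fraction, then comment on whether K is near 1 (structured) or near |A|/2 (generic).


|A| = 4.
Compute A + A by enumerating all 16 pairs.
A + A = {2, 6, 10, 14, 18, 22, 26}, so |A + A| = 7.
K = |A + A| / |A| = 7/4 (already in lowest terms) ≈ 1.7500.
Reference: AP of size 4 gives K = 7/4 ≈ 1.7500; a fully generic set of size 4 gives K ≈ 2.5000.

|A| = 4, |A + A| = 7, K = 7/4.


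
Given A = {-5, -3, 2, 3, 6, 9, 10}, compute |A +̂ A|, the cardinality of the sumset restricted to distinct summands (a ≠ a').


Restricted sumset: A +̂ A = {a + a' : a ∈ A, a' ∈ A, a ≠ a'}.
Equivalently, take A + A and drop any sum 2a that is achievable ONLY as a + a for a ∈ A (i.e. sums representable only with equal summands).
Enumerate pairs (a, a') with a < a' (symmetric, so each unordered pair gives one sum; this covers all a ≠ a'):
  -5 + -3 = -8
  -5 + 2 = -3
  -5 + 3 = -2
  -5 + 6 = 1
  -5 + 9 = 4
  -5 + 10 = 5
  -3 + 2 = -1
  -3 + 3 = 0
  -3 + 6 = 3
  -3 + 9 = 6
  -3 + 10 = 7
  2 + 3 = 5
  2 + 6 = 8
  2 + 9 = 11
  2 + 10 = 12
  3 + 6 = 9
  3 + 9 = 12
  3 + 10 = 13
  6 + 9 = 15
  6 + 10 = 16
  9 + 10 = 19
Collected distinct sums: {-8, -3, -2, -1, 0, 1, 3, 4, 5, 6, 7, 8, 9, 11, 12, 13, 15, 16, 19}
|A +̂ A| = 19
(Reference bound: |A +̂ A| ≥ 2|A| - 3 for |A| ≥ 2, with |A| = 7 giving ≥ 11.)

|A +̂ A| = 19


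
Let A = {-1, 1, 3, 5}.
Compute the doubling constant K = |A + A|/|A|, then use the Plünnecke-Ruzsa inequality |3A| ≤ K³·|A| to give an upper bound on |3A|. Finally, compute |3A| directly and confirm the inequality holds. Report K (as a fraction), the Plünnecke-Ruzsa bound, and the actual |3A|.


|A| = 4.
Step 1: Compute A + A by enumerating all 16 pairs.
A + A = {-2, 0, 2, 4, 6, 8, 10}, so |A + A| = 7.
Step 2: Doubling constant K = |A + A|/|A| = 7/4 = 7/4 ≈ 1.7500.
Step 3: Plünnecke-Ruzsa gives |3A| ≤ K³·|A| = (1.7500)³ · 4 ≈ 21.4375.
Step 4: Compute 3A = A + A + A directly by enumerating all triples (a,b,c) ∈ A³; |3A| = 10.
Step 5: Check 10 ≤ 21.4375? Yes ✓.

K = 7/4, Plünnecke-Ruzsa bound K³|A| ≈ 21.4375, |3A| = 10, inequality holds.


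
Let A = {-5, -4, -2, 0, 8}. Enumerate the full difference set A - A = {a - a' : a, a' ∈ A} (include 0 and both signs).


A - A = {a - a' : a, a' ∈ A}.
Compute a - a' for each ordered pair (a, a'):
a = -5: -5--5=0, -5--4=-1, -5--2=-3, -5-0=-5, -5-8=-13
a = -4: -4--5=1, -4--4=0, -4--2=-2, -4-0=-4, -4-8=-12
a = -2: -2--5=3, -2--4=2, -2--2=0, -2-0=-2, -2-8=-10
a = 0: 0--5=5, 0--4=4, 0--2=2, 0-0=0, 0-8=-8
a = 8: 8--5=13, 8--4=12, 8--2=10, 8-0=8, 8-8=0
Collecting distinct values (and noting 0 appears from a-a):
A - A = {-13, -12, -10, -8, -5, -4, -3, -2, -1, 0, 1, 2, 3, 4, 5, 8, 10, 12, 13}
|A - A| = 19

A - A = {-13, -12, -10, -8, -5, -4, -3, -2, -1, 0, 1, 2, 3, 4, 5, 8, 10, 12, 13}


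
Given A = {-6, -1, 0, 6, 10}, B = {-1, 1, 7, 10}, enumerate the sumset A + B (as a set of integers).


A + B = {a + b : a ∈ A, b ∈ B}.
Enumerate all |A|·|B| = 5·4 = 20 pairs (a, b) and collect distinct sums.
a = -6: -6+-1=-7, -6+1=-5, -6+7=1, -6+10=4
a = -1: -1+-1=-2, -1+1=0, -1+7=6, -1+10=9
a = 0: 0+-1=-1, 0+1=1, 0+7=7, 0+10=10
a = 6: 6+-1=5, 6+1=7, 6+7=13, 6+10=16
a = 10: 10+-1=9, 10+1=11, 10+7=17, 10+10=20
Collecting distinct sums: A + B = {-7, -5, -2, -1, 0, 1, 4, 5, 6, 7, 9, 10, 11, 13, 16, 17, 20}
|A + B| = 17

A + B = {-7, -5, -2, -1, 0, 1, 4, 5, 6, 7, 9, 10, 11, 13, 16, 17, 20}


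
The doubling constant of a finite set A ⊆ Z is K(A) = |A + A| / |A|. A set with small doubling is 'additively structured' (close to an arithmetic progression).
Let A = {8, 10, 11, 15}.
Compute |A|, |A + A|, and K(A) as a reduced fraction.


|A| = 4.
Compute A + A by enumerating all 16 pairs.
A + A = {16, 18, 19, 20, 21, 22, 23, 25, 26, 30}, so |A + A| = 10.
K = |A + A| / |A| = 10/4 = 5/2 ≈ 2.5000.
Reference: AP of size 4 gives K = 7/4 ≈ 1.7500; a fully generic set of size 4 gives K ≈ 2.5000.

|A| = 4, |A + A| = 10, K = 10/4 = 5/2.


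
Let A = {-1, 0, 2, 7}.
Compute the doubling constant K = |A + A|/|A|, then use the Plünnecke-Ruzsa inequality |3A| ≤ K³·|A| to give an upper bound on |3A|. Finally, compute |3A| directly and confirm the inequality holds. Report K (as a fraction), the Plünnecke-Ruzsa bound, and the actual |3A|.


|A| = 4.
Step 1: Compute A + A by enumerating all 16 pairs.
A + A = {-2, -1, 0, 1, 2, 4, 6, 7, 9, 14}, so |A + A| = 10.
Step 2: Doubling constant K = |A + A|/|A| = 10/4 = 10/4 ≈ 2.5000.
Step 3: Plünnecke-Ruzsa gives |3A| ≤ K³·|A| = (2.5000)³ · 4 ≈ 62.5000.
Step 4: Compute 3A = A + A + A directly by enumerating all triples (a,b,c) ∈ A³; |3A| = 18.
Step 5: Check 18 ≤ 62.5000? Yes ✓.

K = 10/4, Plünnecke-Ruzsa bound K³|A| ≈ 62.5000, |3A| = 18, inequality holds.


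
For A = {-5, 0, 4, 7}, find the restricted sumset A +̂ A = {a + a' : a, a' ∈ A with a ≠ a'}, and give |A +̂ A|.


Restricted sumset: A +̂ A = {a + a' : a ∈ A, a' ∈ A, a ≠ a'}.
Equivalently, take A + A and drop any sum 2a that is achievable ONLY as a + a for a ∈ A (i.e. sums representable only with equal summands).
Enumerate pairs (a, a') with a < a' (symmetric, so each unordered pair gives one sum; this covers all a ≠ a'):
  -5 + 0 = -5
  -5 + 4 = -1
  -5 + 7 = 2
  0 + 4 = 4
  0 + 7 = 7
  4 + 7 = 11
Collected distinct sums: {-5, -1, 2, 4, 7, 11}
|A +̂ A| = 6
(Reference bound: |A +̂ A| ≥ 2|A| - 3 for |A| ≥ 2, with |A| = 4 giving ≥ 5.)

|A +̂ A| = 6


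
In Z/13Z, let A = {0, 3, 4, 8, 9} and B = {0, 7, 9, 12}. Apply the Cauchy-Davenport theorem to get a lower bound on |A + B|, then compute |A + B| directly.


Cauchy-Davenport: |A + B| ≥ min(p, |A| + |B| - 1) for A, B nonempty in Z/pZ.
|A| = 5, |B| = 4, p = 13.
CD lower bound = min(13, 5 + 4 - 1) = min(13, 8) = 8.
Compute A + B mod 13 directly:
a = 0: 0+0=0, 0+7=7, 0+9=9, 0+12=12
a = 3: 3+0=3, 3+7=10, 3+9=12, 3+12=2
a = 4: 4+0=4, 4+7=11, 4+9=0, 4+12=3
a = 8: 8+0=8, 8+7=2, 8+9=4, 8+12=7
a = 9: 9+0=9, 9+7=3, 9+9=5, 9+12=8
A + B = {0, 2, 3, 4, 5, 7, 8, 9, 10, 11, 12}, so |A + B| = 11.
Verify: 11 ≥ 8? Yes ✓.

CD lower bound = 8, actual |A + B| = 11.


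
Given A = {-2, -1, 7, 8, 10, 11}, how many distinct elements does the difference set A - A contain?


A - A = {a - a' : a, a' ∈ A}; |A| = 6.
Bounds: 2|A|-1 ≤ |A - A| ≤ |A|² - |A| + 1, i.e. 11 ≤ |A - A| ≤ 31.
Note: 0 ∈ A - A always (from a - a). The set is symmetric: if d ∈ A - A then -d ∈ A - A.
Enumerate nonzero differences d = a - a' with a > a' (then include -d):
Positive differences: {1, 2, 3, 4, 8, 9, 10, 11, 12, 13}
Full difference set: {0} ∪ (positive diffs) ∪ (negative diffs).
|A - A| = 1 + 2·10 = 21 (matches direct enumeration: 21).

|A - A| = 21


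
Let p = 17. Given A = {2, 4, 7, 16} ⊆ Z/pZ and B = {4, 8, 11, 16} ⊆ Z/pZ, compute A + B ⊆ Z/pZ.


Work in Z/17Z: reduce every sum a + b modulo 17.
Enumerate all 16 pairs:
a = 2: 2+4=6, 2+8=10, 2+11=13, 2+16=1
a = 4: 4+4=8, 4+8=12, 4+11=15, 4+16=3
a = 7: 7+4=11, 7+8=15, 7+11=1, 7+16=6
a = 16: 16+4=3, 16+8=7, 16+11=10, 16+16=15
Distinct residues collected: {1, 3, 6, 7, 8, 10, 11, 12, 13, 15}
|A + B| = 10 (out of 17 total residues).

A + B = {1, 3, 6, 7, 8, 10, 11, 12, 13, 15}


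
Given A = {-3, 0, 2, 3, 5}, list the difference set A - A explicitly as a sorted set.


A - A = {a - a' : a, a' ∈ A}.
Compute a - a' for each ordered pair (a, a'):
a = -3: -3--3=0, -3-0=-3, -3-2=-5, -3-3=-6, -3-5=-8
a = 0: 0--3=3, 0-0=0, 0-2=-2, 0-3=-3, 0-5=-5
a = 2: 2--3=5, 2-0=2, 2-2=0, 2-3=-1, 2-5=-3
a = 3: 3--3=6, 3-0=3, 3-2=1, 3-3=0, 3-5=-2
a = 5: 5--3=8, 5-0=5, 5-2=3, 5-3=2, 5-5=0
Collecting distinct values (and noting 0 appears from a-a):
A - A = {-8, -6, -5, -3, -2, -1, 0, 1, 2, 3, 5, 6, 8}
|A - A| = 13

A - A = {-8, -6, -5, -3, -2, -1, 0, 1, 2, 3, 5, 6, 8}


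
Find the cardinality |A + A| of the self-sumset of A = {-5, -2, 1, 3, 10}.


A + A = {a + a' : a, a' ∈ A}; |A| = 5.
General bounds: 2|A| - 1 ≤ |A + A| ≤ |A|(|A|+1)/2, i.e. 9 ≤ |A + A| ≤ 15.
Lower bound 2|A|-1 is attained iff A is an arithmetic progression.
Enumerate sums a + a' for a ≤ a' (symmetric, so this suffices):
a = -5: -5+-5=-10, -5+-2=-7, -5+1=-4, -5+3=-2, -5+10=5
a = -2: -2+-2=-4, -2+1=-1, -2+3=1, -2+10=8
a = 1: 1+1=2, 1+3=4, 1+10=11
a = 3: 3+3=6, 3+10=13
a = 10: 10+10=20
Distinct sums: {-10, -7, -4, -2, -1, 1, 2, 4, 5, 6, 8, 11, 13, 20}
|A + A| = 14

|A + A| = 14


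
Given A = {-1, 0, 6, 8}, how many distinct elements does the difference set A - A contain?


A - A = {a - a' : a, a' ∈ A}; |A| = 4.
Bounds: 2|A|-1 ≤ |A - A| ≤ |A|² - |A| + 1, i.e. 7 ≤ |A - A| ≤ 13.
Note: 0 ∈ A - A always (from a - a). The set is symmetric: if d ∈ A - A then -d ∈ A - A.
Enumerate nonzero differences d = a - a' with a > a' (then include -d):
Positive differences: {1, 2, 6, 7, 8, 9}
Full difference set: {0} ∪ (positive diffs) ∪ (negative diffs).
|A - A| = 1 + 2·6 = 13 (matches direct enumeration: 13).

|A - A| = 13


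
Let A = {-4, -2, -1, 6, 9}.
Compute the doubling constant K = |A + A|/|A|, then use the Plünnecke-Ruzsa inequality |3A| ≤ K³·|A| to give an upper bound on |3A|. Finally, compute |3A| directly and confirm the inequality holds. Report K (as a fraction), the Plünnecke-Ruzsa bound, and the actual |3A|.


|A| = 5.
Step 1: Compute A + A by enumerating all 25 pairs.
A + A = {-8, -6, -5, -4, -3, -2, 2, 4, 5, 7, 8, 12, 15, 18}, so |A + A| = 14.
Step 2: Doubling constant K = |A + A|/|A| = 14/5 = 14/5 ≈ 2.8000.
Step 3: Plünnecke-Ruzsa gives |3A| ≤ K³·|A| = (2.8000)³ · 5 ≈ 109.7600.
Step 4: Compute 3A = A + A + A directly by enumerating all triples (a,b,c) ∈ A³; |3A| = 29.
Step 5: Check 29 ≤ 109.7600? Yes ✓.

K = 14/5, Plünnecke-Ruzsa bound K³|A| ≈ 109.7600, |3A| = 29, inequality holds.


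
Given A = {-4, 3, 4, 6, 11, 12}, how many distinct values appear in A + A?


A + A = {a + a' : a, a' ∈ A}; |A| = 6.
General bounds: 2|A| - 1 ≤ |A + A| ≤ |A|(|A|+1)/2, i.e. 11 ≤ |A + A| ≤ 21.
Lower bound 2|A|-1 is attained iff A is an arithmetic progression.
Enumerate sums a + a' for a ≤ a' (symmetric, so this suffices):
a = -4: -4+-4=-8, -4+3=-1, -4+4=0, -4+6=2, -4+11=7, -4+12=8
a = 3: 3+3=6, 3+4=7, 3+6=9, 3+11=14, 3+12=15
a = 4: 4+4=8, 4+6=10, 4+11=15, 4+12=16
a = 6: 6+6=12, 6+11=17, 6+12=18
a = 11: 11+11=22, 11+12=23
a = 12: 12+12=24
Distinct sums: {-8, -1, 0, 2, 6, 7, 8, 9, 10, 12, 14, 15, 16, 17, 18, 22, 23, 24}
|A + A| = 18

|A + A| = 18


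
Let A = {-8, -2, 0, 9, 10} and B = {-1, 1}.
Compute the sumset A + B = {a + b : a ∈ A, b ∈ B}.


A + B = {a + b : a ∈ A, b ∈ B}.
Enumerate all |A|·|B| = 5·2 = 10 pairs (a, b) and collect distinct sums.
a = -8: -8+-1=-9, -8+1=-7
a = -2: -2+-1=-3, -2+1=-1
a = 0: 0+-1=-1, 0+1=1
a = 9: 9+-1=8, 9+1=10
a = 10: 10+-1=9, 10+1=11
Collecting distinct sums: A + B = {-9, -7, -3, -1, 1, 8, 9, 10, 11}
|A + B| = 9

A + B = {-9, -7, -3, -1, 1, 8, 9, 10, 11}


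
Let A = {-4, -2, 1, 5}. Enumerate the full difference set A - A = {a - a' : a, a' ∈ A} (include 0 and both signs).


A - A = {a - a' : a, a' ∈ A}.
Compute a - a' for each ordered pair (a, a'):
a = -4: -4--4=0, -4--2=-2, -4-1=-5, -4-5=-9
a = -2: -2--4=2, -2--2=0, -2-1=-3, -2-5=-7
a = 1: 1--4=5, 1--2=3, 1-1=0, 1-5=-4
a = 5: 5--4=9, 5--2=7, 5-1=4, 5-5=0
Collecting distinct values (and noting 0 appears from a-a):
A - A = {-9, -7, -5, -4, -3, -2, 0, 2, 3, 4, 5, 7, 9}
|A - A| = 13

A - A = {-9, -7, -5, -4, -3, -2, 0, 2, 3, 4, 5, 7, 9}
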